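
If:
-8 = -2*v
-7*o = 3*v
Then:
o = -12/7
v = 4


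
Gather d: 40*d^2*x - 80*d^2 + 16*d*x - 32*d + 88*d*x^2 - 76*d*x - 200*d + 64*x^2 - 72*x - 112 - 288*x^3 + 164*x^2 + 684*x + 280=d^2*(40*x - 80) + d*(88*x^2 - 60*x - 232) - 288*x^3 + 228*x^2 + 612*x + 168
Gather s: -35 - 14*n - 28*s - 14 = -14*n - 28*s - 49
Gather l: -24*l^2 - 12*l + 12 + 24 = -24*l^2 - 12*l + 36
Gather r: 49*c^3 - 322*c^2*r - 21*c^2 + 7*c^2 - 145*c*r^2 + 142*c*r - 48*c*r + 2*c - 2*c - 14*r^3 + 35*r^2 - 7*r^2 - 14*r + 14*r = 49*c^3 - 14*c^2 - 14*r^3 + r^2*(28 - 145*c) + r*(-322*c^2 + 94*c)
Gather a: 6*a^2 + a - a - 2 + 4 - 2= 6*a^2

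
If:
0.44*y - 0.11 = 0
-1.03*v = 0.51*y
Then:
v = -0.12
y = 0.25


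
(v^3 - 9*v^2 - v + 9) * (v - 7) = v^4 - 16*v^3 + 62*v^2 + 16*v - 63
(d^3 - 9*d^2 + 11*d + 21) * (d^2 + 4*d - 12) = d^5 - 5*d^4 - 37*d^3 + 173*d^2 - 48*d - 252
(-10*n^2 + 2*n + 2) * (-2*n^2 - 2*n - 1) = 20*n^4 + 16*n^3 + 2*n^2 - 6*n - 2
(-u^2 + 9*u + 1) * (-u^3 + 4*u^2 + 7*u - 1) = u^5 - 13*u^4 + 28*u^3 + 68*u^2 - 2*u - 1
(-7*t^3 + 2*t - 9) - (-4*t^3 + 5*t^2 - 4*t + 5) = -3*t^3 - 5*t^2 + 6*t - 14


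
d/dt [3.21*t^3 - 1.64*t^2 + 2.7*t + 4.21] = 9.63*t^2 - 3.28*t + 2.7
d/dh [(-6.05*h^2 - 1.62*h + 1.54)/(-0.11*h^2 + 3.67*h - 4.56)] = (-22.3817*h^2 + 55.5148*h + 1.7354)/(0.0121*h^4 - 0.8074*h^3 + 14.4721*h^2 - 33.4704*h + 20.7936)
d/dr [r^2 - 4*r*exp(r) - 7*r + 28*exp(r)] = -4*r*exp(r) + 2*r + 24*exp(r) - 7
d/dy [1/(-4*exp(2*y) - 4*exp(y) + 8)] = (2*exp(y) + 1)*exp(y)/(4*(exp(2*y) + exp(y) - 2)^2)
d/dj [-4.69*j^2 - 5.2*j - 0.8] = -9.38*j - 5.2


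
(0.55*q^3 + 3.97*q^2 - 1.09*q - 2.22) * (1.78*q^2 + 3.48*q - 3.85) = 0.979*q^5 + 8.9806*q^4 + 9.7579*q^3 - 23.0293*q^2 - 3.5291*q + 8.547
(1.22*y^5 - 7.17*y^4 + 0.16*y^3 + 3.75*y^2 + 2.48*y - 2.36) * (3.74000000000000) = 4.5628*y^5 - 26.8158*y^4 + 0.5984*y^3 + 14.025*y^2 + 9.2752*y - 8.8264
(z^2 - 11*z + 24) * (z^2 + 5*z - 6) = z^4 - 6*z^3 - 37*z^2 + 186*z - 144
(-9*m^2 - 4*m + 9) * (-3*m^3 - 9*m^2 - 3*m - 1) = 27*m^5 + 93*m^4 + 36*m^3 - 60*m^2 - 23*m - 9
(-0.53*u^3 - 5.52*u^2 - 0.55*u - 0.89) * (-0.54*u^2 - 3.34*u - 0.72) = 0.2862*u^5 + 4.751*u^4 + 19.1154*u^3 + 6.292*u^2 + 3.3686*u + 0.6408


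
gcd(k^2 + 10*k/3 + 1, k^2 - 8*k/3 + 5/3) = 1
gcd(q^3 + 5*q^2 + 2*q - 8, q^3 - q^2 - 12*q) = 1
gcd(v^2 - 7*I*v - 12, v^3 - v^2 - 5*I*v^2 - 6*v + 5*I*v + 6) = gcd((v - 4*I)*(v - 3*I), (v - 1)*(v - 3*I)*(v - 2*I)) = v - 3*I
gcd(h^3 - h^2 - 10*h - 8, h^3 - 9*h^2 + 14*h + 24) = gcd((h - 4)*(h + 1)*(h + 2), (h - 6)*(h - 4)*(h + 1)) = h^2 - 3*h - 4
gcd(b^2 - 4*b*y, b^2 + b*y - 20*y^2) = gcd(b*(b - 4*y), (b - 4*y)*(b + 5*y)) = -b + 4*y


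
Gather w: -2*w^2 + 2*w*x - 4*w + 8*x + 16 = -2*w^2 + w*(2*x - 4) + 8*x + 16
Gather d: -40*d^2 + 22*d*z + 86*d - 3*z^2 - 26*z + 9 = -40*d^2 + d*(22*z + 86) - 3*z^2 - 26*z + 9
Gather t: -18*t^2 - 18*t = -18*t^2 - 18*t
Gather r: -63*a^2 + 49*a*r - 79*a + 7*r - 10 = -63*a^2 - 79*a + r*(49*a + 7) - 10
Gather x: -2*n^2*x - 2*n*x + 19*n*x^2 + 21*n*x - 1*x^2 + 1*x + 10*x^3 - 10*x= 10*x^3 + x^2*(19*n - 1) + x*(-2*n^2 + 19*n - 9)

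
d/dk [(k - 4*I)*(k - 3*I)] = 2*k - 7*I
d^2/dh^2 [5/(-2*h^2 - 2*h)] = 5*(h*(h + 1) - (2*h + 1)^2)/(h^3*(h + 1)^3)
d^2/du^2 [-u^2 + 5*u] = -2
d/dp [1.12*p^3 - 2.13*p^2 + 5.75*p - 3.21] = 3.36*p^2 - 4.26*p + 5.75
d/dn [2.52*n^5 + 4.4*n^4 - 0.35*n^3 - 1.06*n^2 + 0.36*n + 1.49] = 12.6*n^4 + 17.6*n^3 - 1.05*n^2 - 2.12*n + 0.36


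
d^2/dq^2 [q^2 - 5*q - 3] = 2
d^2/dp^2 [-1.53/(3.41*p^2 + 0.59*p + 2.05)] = (35.581986*p^2 + 6.156414*p - 1.53*(6.82*p + 0.59)*(13.64*p + 1.18) + 21.39093)/(3.41*p^2 + 0.59*p + 2.05)^3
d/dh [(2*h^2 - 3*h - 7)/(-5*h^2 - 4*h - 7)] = (-23*h^2 - 98*h - 7)/(25*h^4 + 40*h^3 + 86*h^2 + 56*h + 49)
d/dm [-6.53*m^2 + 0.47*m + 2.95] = 0.47 - 13.06*m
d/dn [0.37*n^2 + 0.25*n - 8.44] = 0.74*n + 0.25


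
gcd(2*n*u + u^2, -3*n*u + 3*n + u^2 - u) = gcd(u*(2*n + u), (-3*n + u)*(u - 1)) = 1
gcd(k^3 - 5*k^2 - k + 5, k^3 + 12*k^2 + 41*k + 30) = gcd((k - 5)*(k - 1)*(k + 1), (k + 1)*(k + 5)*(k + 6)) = k + 1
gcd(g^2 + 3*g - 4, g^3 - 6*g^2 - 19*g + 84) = g + 4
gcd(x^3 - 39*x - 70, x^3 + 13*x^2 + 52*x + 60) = x^2 + 7*x + 10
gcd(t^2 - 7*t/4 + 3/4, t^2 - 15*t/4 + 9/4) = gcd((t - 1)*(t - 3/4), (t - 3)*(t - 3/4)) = t - 3/4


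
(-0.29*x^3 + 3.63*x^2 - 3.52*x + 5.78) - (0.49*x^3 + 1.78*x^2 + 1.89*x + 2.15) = -0.78*x^3 + 1.85*x^2 - 5.41*x + 3.63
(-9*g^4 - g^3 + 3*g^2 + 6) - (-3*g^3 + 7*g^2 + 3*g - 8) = -9*g^4 + 2*g^3 - 4*g^2 - 3*g + 14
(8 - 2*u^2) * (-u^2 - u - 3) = 2*u^4 + 2*u^3 - 2*u^2 - 8*u - 24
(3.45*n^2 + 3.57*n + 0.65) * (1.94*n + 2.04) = 6.693*n^3 + 13.9638*n^2 + 8.5438*n + 1.326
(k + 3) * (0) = 0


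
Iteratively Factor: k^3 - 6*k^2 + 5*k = (k)*(k^2 - 6*k + 5) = k*(k - 5)*(k - 1)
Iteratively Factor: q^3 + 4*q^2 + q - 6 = (q - 1)*(q^2 + 5*q + 6) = (q - 1)*(q + 3)*(q + 2)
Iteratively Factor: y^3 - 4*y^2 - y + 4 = (y - 4)*(y^2 - 1) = (y - 4)*(y - 1)*(y + 1)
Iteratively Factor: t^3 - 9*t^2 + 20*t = (t)*(t^2 - 9*t + 20) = t*(t - 5)*(t - 4)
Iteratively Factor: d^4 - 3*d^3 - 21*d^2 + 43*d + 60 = (d - 5)*(d^3 + 2*d^2 - 11*d - 12) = (d - 5)*(d - 3)*(d^2 + 5*d + 4) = (d - 5)*(d - 3)*(d + 1)*(d + 4)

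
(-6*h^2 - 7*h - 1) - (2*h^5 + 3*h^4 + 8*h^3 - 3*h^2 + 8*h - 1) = -2*h^5 - 3*h^4 - 8*h^3 - 3*h^2 - 15*h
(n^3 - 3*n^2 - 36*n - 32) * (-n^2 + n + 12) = -n^5 + 4*n^4 + 45*n^3 - 40*n^2 - 464*n - 384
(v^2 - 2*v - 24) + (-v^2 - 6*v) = -8*v - 24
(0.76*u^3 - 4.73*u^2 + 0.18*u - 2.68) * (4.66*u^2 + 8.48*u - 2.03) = 3.5416*u^5 - 15.597*u^4 - 40.8144*u^3 - 1.3605*u^2 - 23.0918*u + 5.4404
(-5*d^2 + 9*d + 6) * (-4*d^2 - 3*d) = 20*d^4 - 21*d^3 - 51*d^2 - 18*d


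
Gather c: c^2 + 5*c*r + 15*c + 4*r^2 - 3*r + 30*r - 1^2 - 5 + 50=c^2 + c*(5*r + 15) + 4*r^2 + 27*r + 44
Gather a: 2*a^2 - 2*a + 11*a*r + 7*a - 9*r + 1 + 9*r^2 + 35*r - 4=2*a^2 + a*(11*r + 5) + 9*r^2 + 26*r - 3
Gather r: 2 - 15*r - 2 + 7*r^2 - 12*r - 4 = 7*r^2 - 27*r - 4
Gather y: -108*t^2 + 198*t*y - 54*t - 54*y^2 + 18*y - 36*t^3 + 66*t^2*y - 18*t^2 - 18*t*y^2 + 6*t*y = -36*t^3 - 126*t^2 - 54*t + y^2*(-18*t - 54) + y*(66*t^2 + 204*t + 18)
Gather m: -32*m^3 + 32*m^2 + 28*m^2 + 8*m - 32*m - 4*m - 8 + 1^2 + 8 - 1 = -32*m^3 + 60*m^2 - 28*m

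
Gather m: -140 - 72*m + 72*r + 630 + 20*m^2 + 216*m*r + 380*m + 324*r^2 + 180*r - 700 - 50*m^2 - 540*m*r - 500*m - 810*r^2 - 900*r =-30*m^2 + m*(-324*r - 192) - 486*r^2 - 648*r - 210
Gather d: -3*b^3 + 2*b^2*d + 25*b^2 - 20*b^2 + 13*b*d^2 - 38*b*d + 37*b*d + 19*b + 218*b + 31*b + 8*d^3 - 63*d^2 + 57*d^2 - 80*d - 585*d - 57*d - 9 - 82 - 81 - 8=-3*b^3 + 5*b^2 + 268*b + 8*d^3 + d^2*(13*b - 6) + d*(2*b^2 - b - 722) - 180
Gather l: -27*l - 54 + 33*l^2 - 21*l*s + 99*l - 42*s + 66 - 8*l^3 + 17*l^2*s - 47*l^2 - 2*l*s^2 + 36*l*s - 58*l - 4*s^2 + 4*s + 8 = -8*l^3 + l^2*(17*s - 14) + l*(-2*s^2 + 15*s + 14) - 4*s^2 - 38*s + 20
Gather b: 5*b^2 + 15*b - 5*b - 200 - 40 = 5*b^2 + 10*b - 240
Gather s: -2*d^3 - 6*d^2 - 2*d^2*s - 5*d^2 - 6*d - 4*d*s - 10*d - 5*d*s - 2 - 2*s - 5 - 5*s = -2*d^3 - 11*d^2 - 16*d + s*(-2*d^2 - 9*d - 7) - 7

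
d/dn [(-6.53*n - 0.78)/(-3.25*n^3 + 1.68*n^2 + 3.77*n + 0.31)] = (-42.445*n^3 + 3.3654*n^2 + 2.6208*n + 0.9163)/(10.5625*n^6 - 10.92*n^5 - 21.6826*n^4 + 10.6522*n^3 + 15.2545*n^2 + 2.3374*n + 0.0961)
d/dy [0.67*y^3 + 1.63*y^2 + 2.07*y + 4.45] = 2.01*y^2 + 3.26*y + 2.07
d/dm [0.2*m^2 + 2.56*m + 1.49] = 0.4*m + 2.56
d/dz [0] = 0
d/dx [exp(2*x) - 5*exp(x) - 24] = (2*exp(x) - 5)*exp(x)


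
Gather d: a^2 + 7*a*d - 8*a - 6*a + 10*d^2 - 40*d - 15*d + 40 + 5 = a^2 - 14*a + 10*d^2 + d*(7*a - 55) + 45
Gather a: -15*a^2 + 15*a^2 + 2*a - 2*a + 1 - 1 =0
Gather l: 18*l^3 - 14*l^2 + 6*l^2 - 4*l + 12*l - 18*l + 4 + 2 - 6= 18*l^3 - 8*l^2 - 10*l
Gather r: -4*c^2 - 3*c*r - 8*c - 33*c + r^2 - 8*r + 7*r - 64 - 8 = -4*c^2 - 41*c + r^2 + r*(-3*c - 1) - 72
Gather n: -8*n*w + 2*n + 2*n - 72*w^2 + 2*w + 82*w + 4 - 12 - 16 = n*(4 - 8*w) - 72*w^2 + 84*w - 24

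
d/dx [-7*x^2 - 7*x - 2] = -14*x - 7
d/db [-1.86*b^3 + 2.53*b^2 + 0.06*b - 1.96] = -5.58*b^2 + 5.06*b + 0.06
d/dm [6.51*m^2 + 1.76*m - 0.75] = 13.02*m + 1.76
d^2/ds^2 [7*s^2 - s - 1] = 14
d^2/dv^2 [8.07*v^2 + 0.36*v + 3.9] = 16.1400000000000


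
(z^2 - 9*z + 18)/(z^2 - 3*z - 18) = (z - 3)/(z + 3)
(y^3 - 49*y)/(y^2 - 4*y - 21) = y*(y + 7)/(y + 3)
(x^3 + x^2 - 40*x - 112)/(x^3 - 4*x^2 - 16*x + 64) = (x^2 - 3*x - 28)/(x^2 - 8*x + 16)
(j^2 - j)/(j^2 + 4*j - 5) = j/(j + 5)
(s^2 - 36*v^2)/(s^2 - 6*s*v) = (s + 6*v)/s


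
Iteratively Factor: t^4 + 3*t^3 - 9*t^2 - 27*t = (t + 3)*(t^3 - 9*t) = (t + 3)^2*(t^2 - 3*t) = t*(t + 3)^2*(t - 3)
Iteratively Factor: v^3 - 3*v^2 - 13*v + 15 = (v - 5)*(v^2 + 2*v - 3) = (v - 5)*(v - 1)*(v + 3)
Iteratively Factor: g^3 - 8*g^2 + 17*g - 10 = (g - 2)*(g^2 - 6*g + 5) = (g - 5)*(g - 2)*(g - 1)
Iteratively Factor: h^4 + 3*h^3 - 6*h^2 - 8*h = (h + 1)*(h^3 + 2*h^2 - 8*h) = h*(h + 1)*(h^2 + 2*h - 8) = h*(h - 2)*(h + 1)*(h + 4)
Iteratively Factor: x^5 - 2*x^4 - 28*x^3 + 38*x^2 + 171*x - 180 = (x - 5)*(x^4 + 3*x^3 - 13*x^2 - 27*x + 36) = (x - 5)*(x - 3)*(x^3 + 6*x^2 + 5*x - 12) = (x - 5)*(x - 3)*(x + 3)*(x^2 + 3*x - 4) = (x - 5)*(x - 3)*(x + 3)*(x + 4)*(x - 1)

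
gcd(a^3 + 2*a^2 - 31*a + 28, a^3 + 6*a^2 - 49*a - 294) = a + 7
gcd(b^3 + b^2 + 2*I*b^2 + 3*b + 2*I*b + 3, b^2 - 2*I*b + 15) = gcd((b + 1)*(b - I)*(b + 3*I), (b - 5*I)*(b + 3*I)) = b + 3*I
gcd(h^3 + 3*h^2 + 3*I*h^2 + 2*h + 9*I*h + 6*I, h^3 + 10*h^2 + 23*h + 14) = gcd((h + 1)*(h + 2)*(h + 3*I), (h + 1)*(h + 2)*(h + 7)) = h^2 + 3*h + 2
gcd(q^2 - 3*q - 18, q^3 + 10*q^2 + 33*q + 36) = q + 3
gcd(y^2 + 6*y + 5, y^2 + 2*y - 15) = y + 5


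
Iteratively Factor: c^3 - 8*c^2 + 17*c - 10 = (c - 1)*(c^2 - 7*c + 10) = (c - 5)*(c - 1)*(c - 2)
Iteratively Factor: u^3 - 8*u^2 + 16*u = (u)*(u^2 - 8*u + 16) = u*(u - 4)*(u - 4)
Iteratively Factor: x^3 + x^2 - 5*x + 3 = (x - 1)*(x^2 + 2*x - 3) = (x - 1)*(x + 3)*(x - 1)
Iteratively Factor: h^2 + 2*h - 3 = (h + 3)*(h - 1)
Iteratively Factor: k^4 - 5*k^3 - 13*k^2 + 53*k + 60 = (k - 4)*(k^3 - k^2 - 17*k - 15) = (k - 4)*(k + 3)*(k^2 - 4*k - 5) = (k - 4)*(k + 1)*(k + 3)*(k - 5)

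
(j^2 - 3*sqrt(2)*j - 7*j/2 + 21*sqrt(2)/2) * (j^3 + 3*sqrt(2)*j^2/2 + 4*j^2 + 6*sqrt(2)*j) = j^5 - 3*sqrt(2)*j^4/2 + j^4/2 - 23*j^3 - 3*sqrt(2)*j^3/4 - 9*j^2/2 + 21*sqrt(2)*j^2 + 126*j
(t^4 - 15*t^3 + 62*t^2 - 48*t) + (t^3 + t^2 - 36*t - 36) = t^4 - 14*t^3 + 63*t^2 - 84*t - 36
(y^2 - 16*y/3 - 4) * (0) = 0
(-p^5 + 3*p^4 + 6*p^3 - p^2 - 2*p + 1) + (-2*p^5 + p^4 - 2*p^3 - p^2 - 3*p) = -3*p^5 + 4*p^4 + 4*p^3 - 2*p^2 - 5*p + 1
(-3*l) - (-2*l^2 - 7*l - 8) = 2*l^2 + 4*l + 8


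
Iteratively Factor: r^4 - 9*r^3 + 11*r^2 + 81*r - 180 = (r - 4)*(r^3 - 5*r^2 - 9*r + 45) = (r - 5)*(r - 4)*(r^2 - 9) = (r - 5)*(r - 4)*(r - 3)*(r + 3)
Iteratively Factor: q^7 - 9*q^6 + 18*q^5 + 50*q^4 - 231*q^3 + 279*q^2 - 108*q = (q - 1)*(q^6 - 8*q^5 + 10*q^4 + 60*q^3 - 171*q^2 + 108*q) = (q - 1)*(q + 3)*(q^5 - 11*q^4 + 43*q^3 - 69*q^2 + 36*q) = (q - 3)*(q - 1)*(q + 3)*(q^4 - 8*q^3 + 19*q^2 - 12*q) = q*(q - 3)*(q - 1)*(q + 3)*(q^3 - 8*q^2 + 19*q - 12) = q*(q - 3)^2*(q - 1)*(q + 3)*(q^2 - 5*q + 4) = q*(q - 3)^2*(q - 1)^2*(q + 3)*(q - 4)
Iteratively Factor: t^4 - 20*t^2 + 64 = (t + 2)*(t^3 - 2*t^2 - 16*t + 32) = (t - 4)*(t + 2)*(t^2 + 2*t - 8) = (t - 4)*(t - 2)*(t + 2)*(t + 4)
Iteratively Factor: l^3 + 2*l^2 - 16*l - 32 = (l + 4)*(l^2 - 2*l - 8) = (l - 4)*(l + 4)*(l + 2)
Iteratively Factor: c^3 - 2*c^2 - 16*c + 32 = (c - 4)*(c^2 + 2*c - 8) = (c - 4)*(c - 2)*(c + 4)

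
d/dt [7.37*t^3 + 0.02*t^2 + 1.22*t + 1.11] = 22.11*t^2 + 0.04*t + 1.22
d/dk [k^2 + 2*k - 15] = 2*k + 2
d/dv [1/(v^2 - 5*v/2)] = 2*(5 - 4*v)/(v^2*(2*v - 5)^2)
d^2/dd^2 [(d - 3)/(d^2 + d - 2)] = 2*((2 - 3*d)*(d^2 + d - 2) + (d - 3)*(2*d + 1)^2)/(d^2 + d - 2)^3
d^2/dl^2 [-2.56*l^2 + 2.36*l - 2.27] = -5.12000000000000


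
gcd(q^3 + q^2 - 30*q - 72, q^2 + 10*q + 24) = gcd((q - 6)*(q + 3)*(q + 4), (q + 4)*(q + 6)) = q + 4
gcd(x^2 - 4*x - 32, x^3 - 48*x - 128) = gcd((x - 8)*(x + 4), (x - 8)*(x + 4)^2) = x^2 - 4*x - 32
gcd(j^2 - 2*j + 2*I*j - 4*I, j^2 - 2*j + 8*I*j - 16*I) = j - 2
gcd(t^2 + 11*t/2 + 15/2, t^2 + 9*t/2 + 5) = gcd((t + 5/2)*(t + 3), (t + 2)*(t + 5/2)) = t + 5/2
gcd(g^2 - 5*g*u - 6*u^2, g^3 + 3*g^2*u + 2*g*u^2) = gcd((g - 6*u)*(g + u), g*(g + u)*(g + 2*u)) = g + u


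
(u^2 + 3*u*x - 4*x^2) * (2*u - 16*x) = 2*u^3 - 10*u^2*x - 56*u*x^2 + 64*x^3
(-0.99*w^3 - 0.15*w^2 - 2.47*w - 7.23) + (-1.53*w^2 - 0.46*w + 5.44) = -0.99*w^3 - 1.68*w^2 - 2.93*w - 1.79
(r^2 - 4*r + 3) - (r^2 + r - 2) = 5 - 5*r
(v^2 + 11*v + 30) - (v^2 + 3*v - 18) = 8*v + 48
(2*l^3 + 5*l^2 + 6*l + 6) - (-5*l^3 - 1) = 7*l^3 + 5*l^2 + 6*l + 7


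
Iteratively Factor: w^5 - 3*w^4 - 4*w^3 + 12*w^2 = (w - 2)*(w^4 - w^3 - 6*w^2) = (w - 2)*(w + 2)*(w^3 - 3*w^2) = (w - 3)*(w - 2)*(w + 2)*(w^2) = w*(w - 3)*(w - 2)*(w + 2)*(w)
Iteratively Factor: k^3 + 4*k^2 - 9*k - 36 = (k + 3)*(k^2 + k - 12) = (k - 3)*(k + 3)*(k + 4)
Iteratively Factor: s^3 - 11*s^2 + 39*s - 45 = (s - 5)*(s^2 - 6*s + 9) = (s - 5)*(s - 3)*(s - 3)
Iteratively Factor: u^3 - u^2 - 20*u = (u + 4)*(u^2 - 5*u) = u*(u + 4)*(u - 5)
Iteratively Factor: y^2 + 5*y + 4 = (y + 1)*(y + 4)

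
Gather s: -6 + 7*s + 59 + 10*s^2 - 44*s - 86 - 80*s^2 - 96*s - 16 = -70*s^2 - 133*s - 49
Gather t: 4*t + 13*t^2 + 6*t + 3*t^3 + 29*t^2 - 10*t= 3*t^3 + 42*t^2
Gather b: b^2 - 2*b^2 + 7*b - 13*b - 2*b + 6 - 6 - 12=-b^2 - 8*b - 12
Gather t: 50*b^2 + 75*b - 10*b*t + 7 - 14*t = 50*b^2 + 75*b + t*(-10*b - 14) + 7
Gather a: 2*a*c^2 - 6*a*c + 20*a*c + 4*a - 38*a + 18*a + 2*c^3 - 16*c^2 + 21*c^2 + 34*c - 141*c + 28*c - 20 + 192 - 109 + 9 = a*(2*c^2 + 14*c - 16) + 2*c^3 + 5*c^2 - 79*c + 72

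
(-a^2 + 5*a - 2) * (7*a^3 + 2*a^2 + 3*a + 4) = -7*a^5 + 33*a^4 - 7*a^3 + 7*a^2 + 14*a - 8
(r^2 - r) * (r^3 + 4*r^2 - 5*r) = r^5 + 3*r^4 - 9*r^3 + 5*r^2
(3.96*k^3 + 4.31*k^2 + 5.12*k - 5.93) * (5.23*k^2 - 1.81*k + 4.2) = 20.7108*k^5 + 15.3737*k^4 + 35.6085*k^3 - 22.1791*k^2 + 32.2373*k - 24.906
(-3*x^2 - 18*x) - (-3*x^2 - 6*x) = -12*x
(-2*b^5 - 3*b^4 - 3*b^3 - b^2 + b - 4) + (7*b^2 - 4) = -2*b^5 - 3*b^4 - 3*b^3 + 6*b^2 + b - 8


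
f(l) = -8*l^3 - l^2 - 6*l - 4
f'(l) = -24*l^2 - 2*l - 6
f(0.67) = -10.88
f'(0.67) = -18.11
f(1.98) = -81.90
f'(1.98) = -104.05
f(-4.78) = 875.55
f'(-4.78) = -544.80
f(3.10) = -270.54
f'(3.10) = -242.84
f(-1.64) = 38.44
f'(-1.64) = -67.27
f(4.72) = -895.83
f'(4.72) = -550.12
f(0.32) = -6.28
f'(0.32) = -9.10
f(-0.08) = -3.52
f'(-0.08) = -5.99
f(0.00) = -4.00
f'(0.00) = -6.00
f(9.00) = -5971.00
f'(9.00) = -1968.00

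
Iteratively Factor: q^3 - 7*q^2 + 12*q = (q)*(q^2 - 7*q + 12) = q*(q - 4)*(q - 3)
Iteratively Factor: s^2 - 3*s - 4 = (s + 1)*(s - 4)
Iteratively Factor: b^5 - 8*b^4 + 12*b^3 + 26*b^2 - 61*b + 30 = (b - 5)*(b^4 - 3*b^3 - 3*b^2 + 11*b - 6) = (b - 5)*(b + 2)*(b^3 - 5*b^2 + 7*b - 3) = (b - 5)*(b - 1)*(b + 2)*(b^2 - 4*b + 3) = (b - 5)*(b - 1)^2*(b + 2)*(b - 3)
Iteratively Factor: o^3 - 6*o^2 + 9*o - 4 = (o - 1)*(o^2 - 5*o + 4) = (o - 4)*(o - 1)*(o - 1)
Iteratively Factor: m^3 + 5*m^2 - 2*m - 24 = (m + 3)*(m^2 + 2*m - 8) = (m - 2)*(m + 3)*(m + 4)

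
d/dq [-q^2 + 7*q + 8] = 7 - 2*q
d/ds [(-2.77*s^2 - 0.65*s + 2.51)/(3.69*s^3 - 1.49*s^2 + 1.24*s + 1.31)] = (10.2213*s^4 + 4.797*s^3 - 32.189*s^2 + 0.222399999999997*s - 3.9639)/(13.6161*s^6 - 10.9962*s^5 + 11.3713*s^4 + 5.9726*s^3 - 2.3662*s^2 + 3.2488*s + 1.7161)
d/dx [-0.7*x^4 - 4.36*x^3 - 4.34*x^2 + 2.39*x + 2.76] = -2.8*x^3 - 13.08*x^2 - 8.68*x + 2.39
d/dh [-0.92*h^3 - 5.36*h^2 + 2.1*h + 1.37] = -2.76*h^2 - 10.72*h + 2.1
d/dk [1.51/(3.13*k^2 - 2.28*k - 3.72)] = (3.4428 - 9.4526*k)/(-3.13*k^2 + 2.28*k + 3.72)^2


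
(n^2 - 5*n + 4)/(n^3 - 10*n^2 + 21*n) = (n^2 - 5*n + 4)/(n*(n^2 - 10*n + 21))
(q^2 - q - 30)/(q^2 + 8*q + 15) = (q - 6)/(q + 3)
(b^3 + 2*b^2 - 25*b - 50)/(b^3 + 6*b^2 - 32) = (b^3 + 2*b^2 - 25*b - 50)/(b^3 + 6*b^2 - 32)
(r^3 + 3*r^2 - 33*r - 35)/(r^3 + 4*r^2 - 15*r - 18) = (r^2 + 2*r - 35)/(r^2 + 3*r - 18)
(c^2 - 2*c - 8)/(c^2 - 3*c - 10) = (c - 4)/(c - 5)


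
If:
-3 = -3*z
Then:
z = 1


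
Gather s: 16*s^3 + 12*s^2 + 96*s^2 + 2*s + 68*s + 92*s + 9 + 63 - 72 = 16*s^3 + 108*s^2 + 162*s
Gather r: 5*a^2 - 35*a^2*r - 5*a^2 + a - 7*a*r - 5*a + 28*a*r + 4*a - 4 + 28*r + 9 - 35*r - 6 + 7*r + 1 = r*(-35*a^2 + 21*a)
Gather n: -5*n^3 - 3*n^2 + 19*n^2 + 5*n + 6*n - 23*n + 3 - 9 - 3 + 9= -5*n^3 + 16*n^2 - 12*n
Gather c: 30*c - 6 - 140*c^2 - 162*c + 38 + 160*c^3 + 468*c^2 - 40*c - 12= 160*c^3 + 328*c^2 - 172*c + 20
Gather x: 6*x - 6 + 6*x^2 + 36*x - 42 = 6*x^2 + 42*x - 48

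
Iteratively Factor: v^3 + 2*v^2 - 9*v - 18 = (v - 3)*(v^2 + 5*v + 6) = (v - 3)*(v + 3)*(v + 2)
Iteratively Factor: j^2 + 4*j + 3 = (j + 1)*(j + 3)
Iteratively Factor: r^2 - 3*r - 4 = (r - 4)*(r + 1)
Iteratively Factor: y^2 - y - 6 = (y - 3)*(y + 2)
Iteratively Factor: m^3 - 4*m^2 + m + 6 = (m - 2)*(m^2 - 2*m - 3) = (m - 3)*(m - 2)*(m + 1)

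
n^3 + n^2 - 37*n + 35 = (n - 5)*(n - 1)*(n + 7)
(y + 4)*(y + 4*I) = y^2 + 4*y + 4*I*y + 16*I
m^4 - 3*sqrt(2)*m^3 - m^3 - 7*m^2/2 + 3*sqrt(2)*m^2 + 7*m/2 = m*(m - 1)*(m - 7*sqrt(2)/2)*(m + sqrt(2)/2)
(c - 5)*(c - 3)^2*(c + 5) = c^4 - 6*c^3 - 16*c^2 + 150*c - 225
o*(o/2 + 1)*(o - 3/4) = o^3/2 + 5*o^2/8 - 3*o/4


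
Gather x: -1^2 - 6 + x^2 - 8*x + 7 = x^2 - 8*x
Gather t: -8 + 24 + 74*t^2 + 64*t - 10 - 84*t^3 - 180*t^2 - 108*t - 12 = -84*t^3 - 106*t^2 - 44*t - 6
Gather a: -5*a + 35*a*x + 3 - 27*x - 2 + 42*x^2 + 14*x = a*(35*x - 5) + 42*x^2 - 13*x + 1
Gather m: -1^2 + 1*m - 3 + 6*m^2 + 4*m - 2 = 6*m^2 + 5*m - 6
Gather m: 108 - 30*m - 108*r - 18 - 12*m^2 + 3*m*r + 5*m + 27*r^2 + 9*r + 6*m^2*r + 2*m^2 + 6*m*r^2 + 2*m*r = m^2*(6*r - 10) + m*(6*r^2 + 5*r - 25) + 27*r^2 - 99*r + 90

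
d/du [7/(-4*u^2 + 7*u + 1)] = 7*(8*u - 7)/(-4*u^2 + 7*u + 1)^2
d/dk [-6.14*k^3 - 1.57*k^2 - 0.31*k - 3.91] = -18.42*k^2 - 3.14*k - 0.31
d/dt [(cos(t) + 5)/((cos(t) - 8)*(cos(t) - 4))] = (cos(t)^2 + 10*cos(t) - 92)*sin(t)/((cos(t) - 8)^2*(cos(t) - 4)^2)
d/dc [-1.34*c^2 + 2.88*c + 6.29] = 2.88 - 2.68*c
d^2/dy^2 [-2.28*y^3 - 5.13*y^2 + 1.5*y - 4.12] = -13.68*y - 10.26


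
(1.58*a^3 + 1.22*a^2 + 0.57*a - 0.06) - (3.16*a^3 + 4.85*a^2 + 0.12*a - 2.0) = -1.58*a^3 - 3.63*a^2 + 0.45*a + 1.94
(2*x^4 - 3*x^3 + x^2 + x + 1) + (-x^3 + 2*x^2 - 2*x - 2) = 2*x^4 - 4*x^3 + 3*x^2 - x - 1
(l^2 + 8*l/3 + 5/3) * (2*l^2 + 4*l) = 2*l^4 + 28*l^3/3 + 14*l^2 + 20*l/3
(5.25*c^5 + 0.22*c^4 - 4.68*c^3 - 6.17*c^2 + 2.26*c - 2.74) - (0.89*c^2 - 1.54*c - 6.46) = 5.25*c^5 + 0.22*c^4 - 4.68*c^3 - 7.06*c^2 + 3.8*c + 3.72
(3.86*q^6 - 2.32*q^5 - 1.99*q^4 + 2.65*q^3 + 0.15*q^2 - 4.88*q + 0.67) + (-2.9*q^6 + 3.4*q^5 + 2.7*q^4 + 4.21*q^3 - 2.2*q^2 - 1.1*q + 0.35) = 0.96*q^6 + 1.08*q^5 + 0.71*q^4 + 6.86*q^3 - 2.05*q^2 - 5.98*q + 1.02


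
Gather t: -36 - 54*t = -54*t - 36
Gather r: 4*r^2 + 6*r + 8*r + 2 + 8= 4*r^2 + 14*r + 10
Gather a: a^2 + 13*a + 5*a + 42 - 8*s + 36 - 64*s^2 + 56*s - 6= a^2 + 18*a - 64*s^2 + 48*s + 72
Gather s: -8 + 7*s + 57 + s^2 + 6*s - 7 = s^2 + 13*s + 42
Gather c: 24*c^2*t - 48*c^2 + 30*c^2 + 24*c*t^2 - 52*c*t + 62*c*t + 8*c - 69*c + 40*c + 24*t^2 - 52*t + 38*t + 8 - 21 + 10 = c^2*(24*t - 18) + c*(24*t^2 + 10*t - 21) + 24*t^2 - 14*t - 3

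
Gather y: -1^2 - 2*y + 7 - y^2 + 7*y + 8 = -y^2 + 5*y + 14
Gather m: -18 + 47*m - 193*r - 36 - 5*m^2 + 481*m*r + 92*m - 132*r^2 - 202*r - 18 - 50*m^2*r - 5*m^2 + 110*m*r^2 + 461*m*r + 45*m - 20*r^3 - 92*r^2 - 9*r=m^2*(-50*r - 10) + m*(110*r^2 + 942*r + 184) - 20*r^3 - 224*r^2 - 404*r - 72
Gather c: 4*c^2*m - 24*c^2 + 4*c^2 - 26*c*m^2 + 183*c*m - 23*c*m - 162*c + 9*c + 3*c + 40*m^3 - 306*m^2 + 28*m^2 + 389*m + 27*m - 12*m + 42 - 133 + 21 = c^2*(4*m - 20) + c*(-26*m^2 + 160*m - 150) + 40*m^3 - 278*m^2 + 404*m - 70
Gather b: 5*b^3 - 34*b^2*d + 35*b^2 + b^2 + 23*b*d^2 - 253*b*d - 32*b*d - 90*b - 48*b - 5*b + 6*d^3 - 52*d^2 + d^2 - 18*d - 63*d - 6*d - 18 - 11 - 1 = 5*b^3 + b^2*(36 - 34*d) + b*(23*d^2 - 285*d - 143) + 6*d^3 - 51*d^2 - 87*d - 30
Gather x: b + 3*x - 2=b + 3*x - 2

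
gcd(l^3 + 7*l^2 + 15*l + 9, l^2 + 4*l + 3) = l^2 + 4*l + 3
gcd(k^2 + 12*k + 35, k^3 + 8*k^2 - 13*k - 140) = k^2 + 12*k + 35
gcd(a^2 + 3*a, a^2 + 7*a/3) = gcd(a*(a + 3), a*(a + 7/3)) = a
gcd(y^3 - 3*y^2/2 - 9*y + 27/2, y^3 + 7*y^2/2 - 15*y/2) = y - 3/2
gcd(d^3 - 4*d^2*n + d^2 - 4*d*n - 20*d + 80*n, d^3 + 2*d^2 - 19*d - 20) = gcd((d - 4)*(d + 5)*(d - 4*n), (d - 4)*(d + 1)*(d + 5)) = d^2 + d - 20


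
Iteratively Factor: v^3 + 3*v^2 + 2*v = (v + 1)*(v^2 + 2*v) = (v + 1)*(v + 2)*(v)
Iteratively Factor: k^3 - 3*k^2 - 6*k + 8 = (k - 1)*(k^2 - 2*k - 8) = (k - 4)*(k - 1)*(k + 2)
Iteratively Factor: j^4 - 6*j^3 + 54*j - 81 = (j - 3)*(j^3 - 3*j^2 - 9*j + 27) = (j - 3)^2*(j^2 - 9) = (j - 3)^2*(j + 3)*(j - 3)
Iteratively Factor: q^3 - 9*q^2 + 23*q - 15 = (q - 5)*(q^2 - 4*q + 3) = (q - 5)*(q - 3)*(q - 1)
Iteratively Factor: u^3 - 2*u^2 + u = (u - 1)*(u^2 - u) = (u - 1)^2*(u)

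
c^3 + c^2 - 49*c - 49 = (c - 7)*(c + 1)*(c + 7)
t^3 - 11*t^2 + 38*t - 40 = (t - 5)*(t - 4)*(t - 2)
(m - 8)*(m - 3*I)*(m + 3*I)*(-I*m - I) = -I*m^4 + 7*I*m^3 - I*m^2 + 63*I*m + 72*I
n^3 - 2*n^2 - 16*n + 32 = (n - 4)*(n - 2)*(n + 4)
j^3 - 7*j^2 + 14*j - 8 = (j - 4)*(j - 2)*(j - 1)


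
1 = 1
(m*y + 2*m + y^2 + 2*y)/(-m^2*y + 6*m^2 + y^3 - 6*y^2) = (y + 2)/(-m*y + 6*m + y^2 - 6*y)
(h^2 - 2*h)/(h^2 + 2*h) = (h - 2)/(h + 2)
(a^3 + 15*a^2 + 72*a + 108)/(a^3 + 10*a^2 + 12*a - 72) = (a + 3)/(a - 2)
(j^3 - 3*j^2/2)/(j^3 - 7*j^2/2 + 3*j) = j/(j - 2)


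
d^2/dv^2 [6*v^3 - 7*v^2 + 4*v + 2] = 36*v - 14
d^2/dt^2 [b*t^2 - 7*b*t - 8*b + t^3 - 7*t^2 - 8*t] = 2*b + 6*t - 14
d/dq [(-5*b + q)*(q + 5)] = -5*b + 2*q + 5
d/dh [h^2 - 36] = 2*h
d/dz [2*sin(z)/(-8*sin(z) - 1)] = -2*cos(z)/(8*sin(z) + 1)^2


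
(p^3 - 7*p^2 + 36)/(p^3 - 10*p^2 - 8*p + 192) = (p^2 - p - 6)/(p^2 - 4*p - 32)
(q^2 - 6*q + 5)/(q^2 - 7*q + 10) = (q - 1)/(q - 2)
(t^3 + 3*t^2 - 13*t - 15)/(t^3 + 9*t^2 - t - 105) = (t + 1)/(t + 7)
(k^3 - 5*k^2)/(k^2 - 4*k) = k*(k - 5)/(k - 4)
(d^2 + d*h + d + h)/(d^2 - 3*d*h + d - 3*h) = (d + h)/(d - 3*h)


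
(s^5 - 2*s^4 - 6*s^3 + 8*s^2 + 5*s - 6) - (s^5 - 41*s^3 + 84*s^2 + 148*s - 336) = -2*s^4 + 35*s^3 - 76*s^2 - 143*s + 330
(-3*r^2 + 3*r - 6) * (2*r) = -6*r^3 + 6*r^2 - 12*r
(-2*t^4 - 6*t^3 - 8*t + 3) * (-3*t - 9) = 6*t^5 + 36*t^4 + 54*t^3 + 24*t^2 + 63*t - 27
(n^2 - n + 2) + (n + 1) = n^2 + 3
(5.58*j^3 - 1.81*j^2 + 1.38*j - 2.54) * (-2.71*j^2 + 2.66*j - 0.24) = -15.1218*j^5 + 19.7479*j^4 - 9.8936*j^3 + 10.9886*j^2 - 7.0876*j + 0.6096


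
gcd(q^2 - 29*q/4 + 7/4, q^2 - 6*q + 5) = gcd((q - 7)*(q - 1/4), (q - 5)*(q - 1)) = 1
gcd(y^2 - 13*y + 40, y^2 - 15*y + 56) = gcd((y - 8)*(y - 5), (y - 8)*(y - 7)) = y - 8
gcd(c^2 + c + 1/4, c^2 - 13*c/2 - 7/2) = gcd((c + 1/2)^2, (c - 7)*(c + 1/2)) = c + 1/2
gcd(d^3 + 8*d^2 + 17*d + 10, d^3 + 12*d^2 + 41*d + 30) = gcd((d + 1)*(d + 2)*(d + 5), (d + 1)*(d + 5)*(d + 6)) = d^2 + 6*d + 5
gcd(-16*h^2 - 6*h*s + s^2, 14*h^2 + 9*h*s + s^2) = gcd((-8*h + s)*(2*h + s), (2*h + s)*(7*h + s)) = 2*h + s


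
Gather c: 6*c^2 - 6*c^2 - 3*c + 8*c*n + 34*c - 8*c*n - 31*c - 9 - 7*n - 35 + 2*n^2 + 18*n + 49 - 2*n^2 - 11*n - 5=0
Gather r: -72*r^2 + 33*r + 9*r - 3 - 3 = -72*r^2 + 42*r - 6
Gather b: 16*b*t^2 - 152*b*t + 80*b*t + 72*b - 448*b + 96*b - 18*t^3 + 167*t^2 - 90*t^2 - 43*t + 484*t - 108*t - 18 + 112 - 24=b*(16*t^2 - 72*t - 280) - 18*t^3 + 77*t^2 + 333*t + 70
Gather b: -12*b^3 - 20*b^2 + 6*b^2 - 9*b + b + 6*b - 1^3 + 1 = -12*b^3 - 14*b^2 - 2*b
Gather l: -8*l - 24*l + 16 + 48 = 64 - 32*l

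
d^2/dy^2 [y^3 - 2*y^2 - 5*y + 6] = 6*y - 4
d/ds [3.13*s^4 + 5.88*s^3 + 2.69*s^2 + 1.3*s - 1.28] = 12.52*s^3 + 17.64*s^2 + 5.38*s + 1.3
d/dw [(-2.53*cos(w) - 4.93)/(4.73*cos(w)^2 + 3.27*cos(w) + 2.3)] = (11.9669*sin(w)^2 - 46.6378*cos(w) - 22.269)*sin(w)/(4.73*cos(w)^2 + 3.27*cos(w) + 2.3)^2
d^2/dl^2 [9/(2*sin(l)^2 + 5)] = 36*(-4*sin(l)^4 + 16*sin(l)^2 - 5)/(6 - cos(2*l))^3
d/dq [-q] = -1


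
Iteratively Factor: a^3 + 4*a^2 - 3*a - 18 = (a + 3)*(a^2 + a - 6) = (a - 2)*(a + 3)*(a + 3)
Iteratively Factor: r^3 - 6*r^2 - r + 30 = (r - 3)*(r^2 - 3*r - 10) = (r - 5)*(r - 3)*(r + 2)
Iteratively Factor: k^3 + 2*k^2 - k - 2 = (k + 2)*(k^2 - 1) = (k - 1)*(k + 2)*(k + 1)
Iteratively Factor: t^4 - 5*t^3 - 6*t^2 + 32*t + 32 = (t + 2)*(t^3 - 7*t^2 + 8*t + 16) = (t - 4)*(t + 2)*(t^2 - 3*t - 4) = (t - 4)*(t + 1)*(t + 2)*(t - 4)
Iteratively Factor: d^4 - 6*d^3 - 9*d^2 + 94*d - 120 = (d - 3)*(d^3 - 3*d^2 - 18*d + 40) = (d - 3)*(d - 2)*(d^2 - d - 20) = (d - 5)*(d - 3)*(d - 2)*(d + 4)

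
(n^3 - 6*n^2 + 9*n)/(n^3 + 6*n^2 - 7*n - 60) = n*(n - 3)/(n^2 + 9*n + 20)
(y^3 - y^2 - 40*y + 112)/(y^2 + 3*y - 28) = y - 4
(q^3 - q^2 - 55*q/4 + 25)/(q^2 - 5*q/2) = q + 3/2 - 10/q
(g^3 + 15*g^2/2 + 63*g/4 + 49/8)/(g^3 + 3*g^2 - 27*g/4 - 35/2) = (4*g^2 + 16*g + 7)/(2*(2*g^2 - g - 10))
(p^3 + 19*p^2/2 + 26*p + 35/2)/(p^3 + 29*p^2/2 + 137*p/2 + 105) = (p + 1)/(p + 6)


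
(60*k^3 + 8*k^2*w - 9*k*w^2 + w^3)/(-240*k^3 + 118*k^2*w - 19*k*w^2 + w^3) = (2*k + w)/(-8*k + w)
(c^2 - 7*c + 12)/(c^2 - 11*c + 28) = (c - 3)/(c - 7)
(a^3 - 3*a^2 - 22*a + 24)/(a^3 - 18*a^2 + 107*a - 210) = (a^2 + 3*a - 4)/(a^2 - 12*a + 35)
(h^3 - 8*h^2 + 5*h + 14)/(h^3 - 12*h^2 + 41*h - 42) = (h + 1)/(h - 3)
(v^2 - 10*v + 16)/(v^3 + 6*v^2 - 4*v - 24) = (v - 8)/(v^2 + 8*v + 12)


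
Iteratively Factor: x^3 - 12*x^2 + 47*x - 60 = (x - 4)*(x^2 - 8*x + 15) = (x - 4)*(x - 3)*(x - 5)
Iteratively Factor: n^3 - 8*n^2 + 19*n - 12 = (n - 4)*(n^2 - 4*n + 3) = (n - 4)*(n - 1)*(n - 3)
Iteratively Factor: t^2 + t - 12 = (t - 3)*(t + 4)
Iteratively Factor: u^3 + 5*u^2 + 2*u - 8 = (u + 2)*(u^2 + 3*u - 4) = (u - 1)*(u + 2)*(u + 4)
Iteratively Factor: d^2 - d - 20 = (d - 5)*(d + 4)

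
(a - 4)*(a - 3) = a^2 - 7*a + 12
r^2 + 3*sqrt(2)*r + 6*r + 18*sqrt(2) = (r + 6)*(r + 3*sqrt(2))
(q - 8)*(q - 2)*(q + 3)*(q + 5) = q^4 - 2*q^3 - 49*q^2 - 22*q + 240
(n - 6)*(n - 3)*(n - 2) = n^3 - 11*n^2 + 36*n - 36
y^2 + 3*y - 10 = (y - 2)*(y + 5)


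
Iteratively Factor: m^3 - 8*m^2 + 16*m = (m - 4)*(m^2 - 4*m) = (m - 4)^2*(m)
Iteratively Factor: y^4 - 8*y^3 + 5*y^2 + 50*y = (y - 5)*(y^3 - 3*y^2 - 10*y) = (y - 5)^2*(y^2 + 2*y) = (y - 5)^2*(y + 2)*(y)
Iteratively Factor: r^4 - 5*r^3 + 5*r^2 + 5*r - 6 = (r + 1)*(r^3 - 6*r^2 + 11*r - 6) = (r - 3)*(r + 1)*(r^2 - 3*r + 2) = (r - 3)*(r - 1)*(r + 1)*(r - 2)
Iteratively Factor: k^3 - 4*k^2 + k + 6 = (k - 3)*(k^2 - k - 2) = (k - 3)*(k - 2)*(k + 1)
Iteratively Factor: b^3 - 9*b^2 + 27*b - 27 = (b - 3)*(b^2 - 6*b + 9) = (b - 3)^2*(b - 3)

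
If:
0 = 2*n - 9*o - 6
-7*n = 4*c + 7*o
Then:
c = -77*o/8 - 21/4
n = 9*o/2 + 3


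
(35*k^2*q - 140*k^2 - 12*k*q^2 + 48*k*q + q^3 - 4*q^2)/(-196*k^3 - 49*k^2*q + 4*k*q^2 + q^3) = (-5*k*q + 20*k + q^2 - 4*q)/(28*k^2 + 11*k*q + q^2)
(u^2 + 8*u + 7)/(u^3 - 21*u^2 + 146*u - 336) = (u^2 + 8*u + 7)/(u^3 - 21*u^2 + 146*u - 336)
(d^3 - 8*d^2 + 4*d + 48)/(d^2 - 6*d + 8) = (d^2 - 4*d - 12)/(d - 2)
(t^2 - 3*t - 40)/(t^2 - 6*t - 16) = (t + 5)/(t + 2)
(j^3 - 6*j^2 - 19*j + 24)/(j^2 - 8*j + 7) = (j^2 - 5*j - 24)/(j - 7)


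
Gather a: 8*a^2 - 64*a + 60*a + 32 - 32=8*a^2 - 4*a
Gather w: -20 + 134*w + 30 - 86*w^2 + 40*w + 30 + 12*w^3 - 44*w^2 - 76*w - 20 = 12*w^3 - 130*w^2 + 98*w + 20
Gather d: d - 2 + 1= d - 1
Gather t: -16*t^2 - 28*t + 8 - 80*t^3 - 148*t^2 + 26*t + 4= -80*t^3 - 164*t^2 - 2*t + 12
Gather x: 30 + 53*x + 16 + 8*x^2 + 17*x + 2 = 8*x^2 + 70*x + 48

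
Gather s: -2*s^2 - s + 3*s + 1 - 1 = -2*s^2 + 2*s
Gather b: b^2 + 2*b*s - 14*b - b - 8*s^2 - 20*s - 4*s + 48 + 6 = b^2 + b*(2*s - 15) - 8*s^2 - 24*s + 54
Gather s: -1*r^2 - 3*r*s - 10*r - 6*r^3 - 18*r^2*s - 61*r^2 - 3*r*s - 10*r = -6*r^3 - 62*r^2 - 20*r + s*(-18*r^2 - 6*r)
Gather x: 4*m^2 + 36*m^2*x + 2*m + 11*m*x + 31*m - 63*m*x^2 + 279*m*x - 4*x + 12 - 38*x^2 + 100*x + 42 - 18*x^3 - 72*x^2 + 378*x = 4*m^2 + 33*m - 18*x^3 + x^2*(-63*m - 110) + x*(36*m^2 + 290*m + 474) + 54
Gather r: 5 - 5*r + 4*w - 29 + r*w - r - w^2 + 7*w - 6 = r*(w - 6) - w^2 + 11*w - 30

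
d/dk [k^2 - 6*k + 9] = 2*k - 6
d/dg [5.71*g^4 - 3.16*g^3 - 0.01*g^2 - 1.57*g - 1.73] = 22.84*g^3 - 9.48*g^2 - 0.02*g - 1.57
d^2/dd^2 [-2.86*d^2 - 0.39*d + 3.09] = -5.72000000000000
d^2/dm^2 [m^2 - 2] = 2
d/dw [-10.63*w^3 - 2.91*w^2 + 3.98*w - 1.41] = -31.89*w^2 - 5.82*w + 3.98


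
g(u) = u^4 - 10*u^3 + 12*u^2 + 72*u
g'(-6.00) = -2016.00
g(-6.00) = 3456.00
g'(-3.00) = -378.00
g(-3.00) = 243.00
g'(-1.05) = 9.09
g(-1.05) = -49.58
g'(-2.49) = -235.52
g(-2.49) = 87.94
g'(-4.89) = -1230.44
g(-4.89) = 1675.96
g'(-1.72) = -78.39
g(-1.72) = -28.70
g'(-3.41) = -517.29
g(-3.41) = 425.75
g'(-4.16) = -834.97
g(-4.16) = 927.54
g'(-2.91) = -350.45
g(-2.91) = 210.23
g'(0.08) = 73.73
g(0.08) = 5.83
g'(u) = 4*u^3 - 30*u^2 + 24*u + 72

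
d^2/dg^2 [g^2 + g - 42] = 2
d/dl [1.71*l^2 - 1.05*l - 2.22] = 3.42*l - 1.05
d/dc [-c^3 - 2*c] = -3*c^2 - 2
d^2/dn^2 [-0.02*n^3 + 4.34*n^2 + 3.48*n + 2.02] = 8.68 - 0.12*n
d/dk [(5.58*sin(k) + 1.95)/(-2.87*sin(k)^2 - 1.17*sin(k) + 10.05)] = (16.0146*sin(k)^2 + 11.193*sin(k) + 58.3605)*cos(k)/(8.2369*sin(k)^4 + 6.7158*sin(k)^3 - 56.3181*sin(k)^2 - 23.517*sin(k) + 101.0025)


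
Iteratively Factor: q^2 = (q)*(q)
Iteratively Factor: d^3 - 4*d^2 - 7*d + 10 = (d - 5)*(d^2 + d - 2) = (d - 5)*(d + 2)*(d - 1)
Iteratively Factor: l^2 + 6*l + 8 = (l + 2)*(l + 4)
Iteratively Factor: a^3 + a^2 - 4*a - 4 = (a + 1)*(a^2 - 4) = (a + 1)*(a + 2)*(a - 2)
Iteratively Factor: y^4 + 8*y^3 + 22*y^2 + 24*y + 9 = (y + 3)*(y^3 + 5*y^2 + 7*y + 3) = (y + 1)*(y + 3)*(y^2 + 4*y + 3) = (y + 1)^2*(y + 3)*(y + 3)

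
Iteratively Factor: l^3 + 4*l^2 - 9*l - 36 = (l - 3)*(l^2 + 7*l + 12) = (l - 3)*(l + 3)*(l + 4)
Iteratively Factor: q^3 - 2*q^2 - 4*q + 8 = (q - 2)*(q^2 - 4) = (q - 2)^2*(q + 2)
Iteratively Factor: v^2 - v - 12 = (v - 4)*(v + 3)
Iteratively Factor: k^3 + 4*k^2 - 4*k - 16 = (k - 2)*(k^2 + 6*k + 8) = (k - 2)*(k + 2)*(k + 4)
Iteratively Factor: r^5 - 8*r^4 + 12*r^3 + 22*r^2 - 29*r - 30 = (r - 2)*(r^4 - 6*r^3 + 22*r + 15) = (r - 5)*(r - 2)*(r^3 - r^2 - 5*r - 3) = (r - 5)*(r - 3)*(r - 2)*(r^2 + 2*r + 1) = (r - 5)*(r - 3)*(r - 2)*(r + 1)*(r + 1)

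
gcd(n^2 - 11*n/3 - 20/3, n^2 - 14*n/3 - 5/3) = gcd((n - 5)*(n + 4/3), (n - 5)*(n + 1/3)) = n - 5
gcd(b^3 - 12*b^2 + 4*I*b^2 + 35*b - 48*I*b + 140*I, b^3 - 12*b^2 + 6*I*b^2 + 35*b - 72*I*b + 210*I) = b^2 - 12*b + 35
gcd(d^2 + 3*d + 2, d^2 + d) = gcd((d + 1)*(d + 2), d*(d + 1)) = d + 1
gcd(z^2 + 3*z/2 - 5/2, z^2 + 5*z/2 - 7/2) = z - 1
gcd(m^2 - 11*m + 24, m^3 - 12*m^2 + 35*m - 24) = m^2 - 11*m + 24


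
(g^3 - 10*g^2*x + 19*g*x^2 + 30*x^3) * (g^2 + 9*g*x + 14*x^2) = g^5 - g^4*x - 57*g^3*x^2 + 61*g^2*x^3 + 536*g*x^4 + 420*x^5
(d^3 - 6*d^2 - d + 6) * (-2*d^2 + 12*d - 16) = -2*d^5 + 24*d^4 - 86*d^3 + 72*d^2 + 88*d - 96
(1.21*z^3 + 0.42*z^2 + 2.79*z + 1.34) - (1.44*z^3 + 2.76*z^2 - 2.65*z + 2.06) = -0.23*z^3 - 2.34*z^2 + 5.44*z - 0.72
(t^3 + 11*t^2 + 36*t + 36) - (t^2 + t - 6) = t^3 + 10*t^2 + 35*t + 42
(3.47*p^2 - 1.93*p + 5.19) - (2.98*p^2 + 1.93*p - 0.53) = 0.49*p^2 - 3.86*p + 5.72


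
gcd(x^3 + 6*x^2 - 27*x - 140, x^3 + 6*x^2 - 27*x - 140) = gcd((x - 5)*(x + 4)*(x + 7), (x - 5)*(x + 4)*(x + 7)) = x^3 + 6*x^2 - 27*x - 140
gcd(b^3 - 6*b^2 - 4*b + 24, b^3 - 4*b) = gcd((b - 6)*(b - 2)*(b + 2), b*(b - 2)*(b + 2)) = b^2 - 4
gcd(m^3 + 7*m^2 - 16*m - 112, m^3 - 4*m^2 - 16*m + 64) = m^2 - 16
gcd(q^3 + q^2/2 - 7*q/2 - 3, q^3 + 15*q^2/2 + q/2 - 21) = 1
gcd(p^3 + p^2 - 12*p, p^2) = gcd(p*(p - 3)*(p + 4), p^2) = p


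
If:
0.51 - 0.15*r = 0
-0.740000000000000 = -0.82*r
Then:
No Solution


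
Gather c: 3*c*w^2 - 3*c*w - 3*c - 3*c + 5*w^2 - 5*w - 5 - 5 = c*(3*w^2 - 3*w - 6) + 5*w^2 - 5*w - 10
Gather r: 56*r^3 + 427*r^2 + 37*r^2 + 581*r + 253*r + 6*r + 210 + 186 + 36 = 56*r^3 + 464*r^2 + 840*r + 432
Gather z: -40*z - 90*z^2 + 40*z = -90*z^2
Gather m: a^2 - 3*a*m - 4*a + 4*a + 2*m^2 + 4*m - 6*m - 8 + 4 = a^2 + 2*m^2 + m*(-3*a - 2) - 4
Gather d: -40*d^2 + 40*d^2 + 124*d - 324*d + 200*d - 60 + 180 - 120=0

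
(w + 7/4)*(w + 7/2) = w^2 + 21*w/4 + 49/8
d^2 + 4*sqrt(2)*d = d*(d + 4*sqrt(2))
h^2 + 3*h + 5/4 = (h + 1/2)*(h + 5/2)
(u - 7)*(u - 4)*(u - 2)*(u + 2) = u^4 - 11*u^3 + 24*u^2 + 44*u - 112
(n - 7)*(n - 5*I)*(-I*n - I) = -I*n^3 - 5*n^2 + 6*I*n^2 + 30*n + 7*I*n + 35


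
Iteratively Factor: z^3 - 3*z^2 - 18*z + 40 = (z + 4)*(z^2 - 7*z + 10) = (z - 5)*(z + 4)*(z - 2)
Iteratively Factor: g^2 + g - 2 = (g - 1)*(g + 2)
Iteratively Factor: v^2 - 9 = (v - 3)*(v + 3)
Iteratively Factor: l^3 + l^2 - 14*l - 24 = (l - 4)*(l^2 + 5*l + 6) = (l - 4)*(l + 2)*(l + 3)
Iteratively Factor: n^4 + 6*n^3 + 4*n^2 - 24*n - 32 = (n + 2)*(n^3 + 4*n^2 - 4*n - 16) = (n + 2)*(n + 4)*(n^2 - 4) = (n + 2)^2*(n + 4)*(n - 2)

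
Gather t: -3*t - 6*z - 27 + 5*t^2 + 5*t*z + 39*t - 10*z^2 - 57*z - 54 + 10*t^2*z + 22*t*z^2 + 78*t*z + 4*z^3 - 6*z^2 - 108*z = t^2*(10*z + 5) + t*(22*z^2 + 83*z + 36) + 4*z^3 - 16*z^2 - 171*z - 81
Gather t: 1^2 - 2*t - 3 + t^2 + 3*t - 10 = t^2 + t - 12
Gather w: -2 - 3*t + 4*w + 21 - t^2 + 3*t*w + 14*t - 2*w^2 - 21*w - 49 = -t^2 + 11*t - 2*w^2 + w*(3*t - 17) - 30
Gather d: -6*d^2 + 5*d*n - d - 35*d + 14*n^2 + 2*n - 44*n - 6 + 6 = -6*d^2 + d*(5*n - 36) + 14*n^2 - 42*n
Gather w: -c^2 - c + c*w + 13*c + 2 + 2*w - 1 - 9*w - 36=-c^2 + 12*c + w*(c - 7) - 35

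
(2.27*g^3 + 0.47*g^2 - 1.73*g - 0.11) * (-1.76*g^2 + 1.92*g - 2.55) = -3.9952*g^5 + 3.5312*g^4 - 1.8413*g^3 - 4.3265*g^2 + 4.2003*g + 0.2805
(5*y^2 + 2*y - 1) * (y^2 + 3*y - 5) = 5*y^4 + 17*y^3 - 20*y^2 - 13*y + 5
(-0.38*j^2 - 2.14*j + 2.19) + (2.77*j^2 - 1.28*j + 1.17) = 2.39*j^2 - 3.42*j + 3.36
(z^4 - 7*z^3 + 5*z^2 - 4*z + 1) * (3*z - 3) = 3*z^5 - 24*z^4 + 36*z^3 - 27*z^2 + 15*z - 3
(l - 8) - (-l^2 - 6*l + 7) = l^2 + 7*l - 15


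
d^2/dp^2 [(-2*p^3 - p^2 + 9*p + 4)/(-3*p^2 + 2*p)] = 2*(-67*p^3 - 108*p^2 + 72*p - 16)/(p^3*(27*p^3 - 54*p^2 + 36*p - 8))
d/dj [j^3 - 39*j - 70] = 3*j^2 - 39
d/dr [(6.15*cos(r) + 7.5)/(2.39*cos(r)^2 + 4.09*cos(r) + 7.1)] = (14.6985*cos(r)^2 + 35.85*cos(r) - 12.99)*sin(r)/(5.7121*cos(r)^4 + 19.5502*cos(r)^3 + 50.6661*cos(r)^2 + 58.078*cos(r) + 50.41)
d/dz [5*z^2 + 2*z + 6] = 10*z + 2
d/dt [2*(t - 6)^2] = 4*t - 24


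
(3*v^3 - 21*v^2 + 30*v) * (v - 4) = 3*v^4 - 33*v^3 + 114*v^2 - 120*v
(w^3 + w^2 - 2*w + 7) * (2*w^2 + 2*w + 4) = 2*w^5 + 4*w^4 + 2*w^3 + 14*w^2 + 6*w + 28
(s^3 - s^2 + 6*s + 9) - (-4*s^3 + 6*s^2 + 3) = 5*s^3 - 7*s^2 + 6*s + 6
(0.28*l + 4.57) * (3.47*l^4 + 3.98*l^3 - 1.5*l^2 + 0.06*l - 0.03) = 0.9716*l^5 + 16.9723*l^4 + 17.7686*l^3 - 6.8382*l^2 + 0.2658*l - 0.1371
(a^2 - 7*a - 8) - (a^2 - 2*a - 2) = -5*a - 6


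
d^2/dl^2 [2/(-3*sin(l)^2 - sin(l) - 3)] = 2*(36*sin(l)^4 + 9*sin(l)^3 - 89*sin(l)^2 - 21*sin(l) + 16)/(3*sin(l)^2 + sin(l) + 3)^3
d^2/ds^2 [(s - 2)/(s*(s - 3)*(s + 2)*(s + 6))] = 2*(6*s^7 + 20*s^6 - 111*s^5 - 156*s^4 + 1428*s^3 + 216*s^2 - 2592*s - 2592)/(s^3*(s^9 + 15*s^8 + 39*s^7 - 343*s^6 - 1548*s^5 + 2052*s^4 + 15120*s^3 + 3888*s^2 - 46656*s - 46656))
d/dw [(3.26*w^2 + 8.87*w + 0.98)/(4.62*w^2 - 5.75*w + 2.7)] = (-59.7244*w^2 + 8.5488*w + 29.584)/(21.3444*w^4 - 53.13*w^3 + 58.0105*w^2 - 31.05*w + 7.29)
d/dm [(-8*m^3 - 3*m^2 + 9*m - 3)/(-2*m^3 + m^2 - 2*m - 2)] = (-14*m^4 + 68*m^3 + 27*m^2 + 18*m - 24)/(4*m^6 - 4*m^5 + 9*m^4 + 4*m^3 + 8*m + 4)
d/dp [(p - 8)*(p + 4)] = 2*p - 4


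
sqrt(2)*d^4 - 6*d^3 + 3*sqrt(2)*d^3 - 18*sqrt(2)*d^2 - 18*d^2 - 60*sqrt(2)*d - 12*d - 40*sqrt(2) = (d + 2)*(d - 5*sqrt(2))*(d + 2*sqrt(2))*(sqrt(2)*d + sqrt(2))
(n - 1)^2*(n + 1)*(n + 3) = n^4 + 2*n^3 - 4*n^2 - 2*n + 3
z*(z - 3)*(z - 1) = z^3 - 4*z^2 + 3*z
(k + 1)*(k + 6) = k^2 + 7*k + 6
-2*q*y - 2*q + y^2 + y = (-2*q + y)*(y + 1)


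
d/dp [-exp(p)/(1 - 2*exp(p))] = -exp(p)/(4*exp(2*p) - 4*exp(p) + 1)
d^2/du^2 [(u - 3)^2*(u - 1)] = 6*u - 14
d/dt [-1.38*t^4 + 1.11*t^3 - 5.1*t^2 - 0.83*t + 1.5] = -5.52*t^3 + 3.33*t^2 - 10.2*t - 0.83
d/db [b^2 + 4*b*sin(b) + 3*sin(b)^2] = 4*b*cos(b) + 2*b + 4*sin(b) + 3*sin(2*b)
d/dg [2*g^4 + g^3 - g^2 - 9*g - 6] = 8*g^3 + 3*g^2 - 2*g - 9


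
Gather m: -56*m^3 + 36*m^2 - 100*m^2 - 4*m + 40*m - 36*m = -56*m^3 - 64*m^2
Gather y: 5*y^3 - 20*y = 5*y^3 - 20*y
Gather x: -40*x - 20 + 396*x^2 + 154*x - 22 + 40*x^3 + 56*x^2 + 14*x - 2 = 40*x^3 + 452*x^2 + 128*x - 44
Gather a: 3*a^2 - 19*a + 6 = 3*a^2 - 19*a + 6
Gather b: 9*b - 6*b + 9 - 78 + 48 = 3*b - 21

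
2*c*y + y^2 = y*(2*c + y)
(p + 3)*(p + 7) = p^2 + 10*p + 21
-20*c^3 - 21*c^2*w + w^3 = (-5*c + w)*(c + w)*(4*c + w)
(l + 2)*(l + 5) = l^2 + 7*l + 10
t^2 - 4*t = t*(t - 4)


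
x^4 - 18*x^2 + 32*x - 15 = (x - 3)*(x - 1)^2*(x + 5)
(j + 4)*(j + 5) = j^2 + 9*j + 20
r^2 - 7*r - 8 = (r - 8)*(r + 1)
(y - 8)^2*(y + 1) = y^3 - 15*y^2 + 48*y + 64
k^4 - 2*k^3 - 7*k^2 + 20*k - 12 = (k - 2)^2*(k - 1)*(k + 3)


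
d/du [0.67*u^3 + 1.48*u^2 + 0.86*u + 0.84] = 2.01*u^2 + 2.96*u + 0.86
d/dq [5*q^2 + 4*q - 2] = 10*q + 4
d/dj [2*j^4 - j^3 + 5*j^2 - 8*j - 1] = 8*j^3 - 3*j^2 + 10*j - 8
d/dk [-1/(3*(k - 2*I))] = 1/(3*(k - 2*I)^2)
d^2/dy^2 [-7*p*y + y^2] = 2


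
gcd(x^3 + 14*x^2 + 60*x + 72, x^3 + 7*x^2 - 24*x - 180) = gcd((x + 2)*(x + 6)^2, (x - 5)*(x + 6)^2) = x^2 + 12*x + 36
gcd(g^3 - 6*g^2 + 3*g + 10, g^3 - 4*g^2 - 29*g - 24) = g + 1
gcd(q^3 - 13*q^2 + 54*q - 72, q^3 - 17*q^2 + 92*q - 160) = q - 4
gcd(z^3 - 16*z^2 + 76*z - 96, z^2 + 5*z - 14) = z - 2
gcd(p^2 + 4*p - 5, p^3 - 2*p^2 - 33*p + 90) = 1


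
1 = 1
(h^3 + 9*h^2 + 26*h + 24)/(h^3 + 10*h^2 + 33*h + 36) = (h + 2)/(h + 3)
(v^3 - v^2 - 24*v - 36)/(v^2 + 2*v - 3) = (v^2 - 4*v - 12)/(v - 1)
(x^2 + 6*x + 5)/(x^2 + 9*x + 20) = (x + 1)/(x + 4)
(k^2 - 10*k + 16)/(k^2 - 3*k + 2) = (k - 8)/(k - 1)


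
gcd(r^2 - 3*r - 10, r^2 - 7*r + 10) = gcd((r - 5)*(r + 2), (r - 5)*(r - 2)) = r - 5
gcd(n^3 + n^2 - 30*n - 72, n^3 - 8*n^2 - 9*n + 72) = n + 3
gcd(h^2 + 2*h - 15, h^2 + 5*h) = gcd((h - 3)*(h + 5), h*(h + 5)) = h + 5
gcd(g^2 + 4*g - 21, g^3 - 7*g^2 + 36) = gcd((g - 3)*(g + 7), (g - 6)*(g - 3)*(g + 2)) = g - 3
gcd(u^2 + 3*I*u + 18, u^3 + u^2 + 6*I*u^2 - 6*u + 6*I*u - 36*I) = u + 6*I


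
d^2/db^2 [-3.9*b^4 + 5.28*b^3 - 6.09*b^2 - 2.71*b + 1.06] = -46.8*b^2 + 31.68*b - 12.18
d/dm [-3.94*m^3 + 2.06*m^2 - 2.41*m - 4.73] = -11.82*m^2 + 4.12*m - 2.41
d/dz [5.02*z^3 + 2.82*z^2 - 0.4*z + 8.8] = 15.06*z^2 + 5.64*z - 0.4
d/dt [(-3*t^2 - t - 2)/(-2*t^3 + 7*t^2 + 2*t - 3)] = (-6*t^4 - 4*t^3 - 11*t^2 + 46*t + 7)/(4*t^6 - 28*t^5 + 41*t^4 + 40*t^3 - 38*t^2 - 12*t + 9)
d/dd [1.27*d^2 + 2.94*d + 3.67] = 2.54*d + 2.94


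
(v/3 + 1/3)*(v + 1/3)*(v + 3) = v^3/3 + 13*v^2/9 + 13*v/9 + 1/3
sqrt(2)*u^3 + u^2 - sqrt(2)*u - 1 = (u - 1)*(u + 1)*(sqrt(2)*u + 1)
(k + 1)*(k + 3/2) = k^2 + 5*k/2 + 3/2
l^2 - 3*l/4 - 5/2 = (l - 2)*(l + 5/4)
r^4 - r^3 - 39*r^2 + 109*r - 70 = (r - 5)*(r - 2)*(r - 1)*(r + 7)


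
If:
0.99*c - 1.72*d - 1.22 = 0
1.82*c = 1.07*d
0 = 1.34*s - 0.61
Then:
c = -0.63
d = -1.07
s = 0.46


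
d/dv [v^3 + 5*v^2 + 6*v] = 3*v^2 + 10*v + 6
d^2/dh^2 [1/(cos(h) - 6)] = (sin(h)^2 - 6*cos(h) + 1)/(cos(h) - 6)^3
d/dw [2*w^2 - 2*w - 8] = 4*w - 2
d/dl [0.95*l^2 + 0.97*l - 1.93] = 1.9*l + 0.97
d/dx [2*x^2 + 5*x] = 4*x + 5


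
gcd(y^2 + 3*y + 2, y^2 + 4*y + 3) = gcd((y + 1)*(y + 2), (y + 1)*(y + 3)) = y + 1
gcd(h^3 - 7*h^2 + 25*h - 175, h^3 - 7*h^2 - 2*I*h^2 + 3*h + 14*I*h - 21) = h - 7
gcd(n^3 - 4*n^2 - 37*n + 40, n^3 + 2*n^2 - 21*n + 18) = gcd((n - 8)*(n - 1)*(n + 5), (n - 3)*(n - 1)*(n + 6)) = n - 1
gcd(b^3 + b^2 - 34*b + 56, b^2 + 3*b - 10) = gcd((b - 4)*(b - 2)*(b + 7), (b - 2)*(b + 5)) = b - 2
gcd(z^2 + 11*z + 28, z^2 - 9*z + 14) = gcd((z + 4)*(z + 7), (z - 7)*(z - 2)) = 1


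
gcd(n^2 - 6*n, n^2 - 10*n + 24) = n - 6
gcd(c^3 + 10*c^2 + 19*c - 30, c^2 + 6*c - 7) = c - 1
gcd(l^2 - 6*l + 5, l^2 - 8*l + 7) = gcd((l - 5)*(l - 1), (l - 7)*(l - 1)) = l - 1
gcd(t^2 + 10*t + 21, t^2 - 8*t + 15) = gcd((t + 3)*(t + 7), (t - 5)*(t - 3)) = 1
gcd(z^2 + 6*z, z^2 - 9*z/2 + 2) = 1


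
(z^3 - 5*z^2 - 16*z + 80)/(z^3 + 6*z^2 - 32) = (z^2 - 9*z + 20)/(z^2 + 2*z - 8)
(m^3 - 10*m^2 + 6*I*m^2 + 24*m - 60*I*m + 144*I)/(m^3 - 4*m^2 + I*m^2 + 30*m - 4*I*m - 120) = (m - 6)/(m - 5*I)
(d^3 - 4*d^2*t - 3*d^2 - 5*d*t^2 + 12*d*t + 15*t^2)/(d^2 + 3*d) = (d^3 - 4*d^2*t - 3*d^2 - 5*d*t^2 + 12*d*t + 15*t^2)/(d*(d + 3))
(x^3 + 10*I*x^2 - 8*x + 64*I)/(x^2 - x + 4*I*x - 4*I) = (x^2 + 6*I*x + 16)/(x - 1)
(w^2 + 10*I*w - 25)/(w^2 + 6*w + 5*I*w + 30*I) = (w + 5*I)/(w + 6)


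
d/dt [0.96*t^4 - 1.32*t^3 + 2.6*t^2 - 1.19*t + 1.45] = 3.84*t^3 - 3.96*t^2 + 5.2*t - 1.19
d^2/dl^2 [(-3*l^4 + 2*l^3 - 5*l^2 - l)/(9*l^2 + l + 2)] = 2*(-243*l^6 - 81*l^5 - 171*l^4 - 118*l^3 + 210*l^2 + 78*l - 18)/(729*l^6 + 243*l^5 + 513*l^4 + 109*l^3 + 114*l^2 + 12*l + 8)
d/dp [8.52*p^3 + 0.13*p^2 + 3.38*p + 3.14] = 25.56*p^2 + 0.26*p + 3.38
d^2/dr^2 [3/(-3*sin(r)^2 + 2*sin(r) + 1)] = 6*(18*sin(r)^3 + 9*sin(r)^2 - 10*sin(r) + 7)/((sin(r) - 1)^2*(3*sin(r) + 1)^3)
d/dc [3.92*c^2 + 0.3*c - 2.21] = 7.84*c + 0.3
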